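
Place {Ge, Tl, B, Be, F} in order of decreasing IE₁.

F > Be > B > Ge > Tl

Be is in period 2, group 2; B is in period 2, group 13; F is in period 2, group 17; Ge is in period 4, group 14; Tl is in period 6, group 13.
Across a period the outer electron is held more tightly (higher IE₁); down a group it sits in a higher shell, more shielded, and comes off more easily.
Neither a single period nor a single group — weigh both effects.
Ge > Tl: relative to Tl, both the across-period and down-group shifts push Ge's first ionization energy up.
B > Ge: period and group pull opposite ways; the down-group shift dominates (801 vs 762 kJ/mol).
Be > B: this pair runs against the simple trend — see the exception note.
F > Be: both are in period 2; the period trend gives F the larger value.
Note the exception: Be has a higher first ionization energy than B, contrary to the simple trend — removing B's lone 2p electron is easier than breaking Be's filled 2s².
Approximate values (kJ/mol): Be 900, B 801, F 1681, Ge 762, Tl 589.
So from highest to lowest: F > Be > B > Ge > Tl.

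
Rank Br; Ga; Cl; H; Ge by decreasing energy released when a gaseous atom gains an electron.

Cl > Br > Ge > H > Ga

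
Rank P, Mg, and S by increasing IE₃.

Consider each +2 ion: P²⁺ still has 3 valence electrons; Mg²⁺ is the bare [Ne] core; S²⁺ still has 4 valence electrons.
Core electrons are held far more tightly than valence electrons, so Mg tops the IE_3 order.
Valence configurations: P²⁺ [Ne]3s²3p¹, S²⁺ [Ne]3s²3p².
Approximate IE_3 values (kJ/mol): P 2914, Mg 7733, S 3357.
Hence IE_3: P < S < Mg.

P < S < Mg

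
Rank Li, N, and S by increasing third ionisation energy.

S < N < Li

The third ionization energy removes an electron from the +2 ion. For each element: Li²⁺ is already 1 electron into the core; N²⁺ still has 3 valence electrons; S²⁺ still has 4 valence electrons.
Breaking into a closed-shell core is much more expensive than removing a leftover valence electron — Li has the largest IE_3 here.
Valence configurations: N²⁺ [He]2s²2p¹, S²⁺ [Ne]3s²3p².
Approximate IE_3 values (kJ/mol): Li 11815, N 4578, S 3357.
Putting it together, IE_3: S < N < Li.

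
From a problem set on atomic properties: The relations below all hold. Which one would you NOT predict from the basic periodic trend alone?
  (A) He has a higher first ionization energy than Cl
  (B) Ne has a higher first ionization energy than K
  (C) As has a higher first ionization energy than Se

(C)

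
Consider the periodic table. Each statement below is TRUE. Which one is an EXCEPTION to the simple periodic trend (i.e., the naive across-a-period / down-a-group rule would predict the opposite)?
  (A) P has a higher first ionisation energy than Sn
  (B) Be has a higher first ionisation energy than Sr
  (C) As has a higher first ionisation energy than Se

(C)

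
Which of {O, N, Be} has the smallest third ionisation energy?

Consider each +2 ion: O²⁺ still has 4 valence electrons; N²⁺ still has 3 valence electrons; Be²⁺ is the bare [He] core.
Pulling an electron out of a noble-gas core costs far more than removing a remaining valence electron, so Be sits at the high end of IE_3.
Valence configurations: O²⁺ [He]2s²2p², N²⁺ [He]2s²2p¹.
The numbers (kJ/mol): O 5300, N 4578, Be 14849.
Putting it together, IE_3: N < O < Be.

N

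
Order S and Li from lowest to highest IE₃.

After 2 electrons have been removed, what remains? S²⁺ still has 4 valence electrons; Li²⁺ is already 1 electron into the core.
Breaking into a closed-shell core is much more expensive than removing a leftover valence electron — Li has the largest IE_3 here.
Tabulated IE_3 (kJ/mol): S 3357, Li 11815.
Putting it together, IE_3: S < Li.

S < Li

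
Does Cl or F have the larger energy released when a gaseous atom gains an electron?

F is in period 2, group 17; Cl is in period 3, group 17.
Adding an electron releases more energy for atoms nearer the top right (short of the noble gases).
All are in group 17; the group trend (electron affinity increases up the group) applies, with the exception below.
Note the exception: Cl has a higher electron affinity than F, contrary to the simple trend — F's small 2p subshell makes the incoming electron feel strong e⁻–e⁻ repulsion, so Cl actually releases more energy on gaining an electron.
Tabulated electron affinity (kJ/mol): F 328, Cl 349.
So Cl has the larger energy released when a gaseous atom gains an electron (Cl > F).

Cl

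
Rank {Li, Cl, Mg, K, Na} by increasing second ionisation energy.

Consider each +1 ion: Li⁺ is the bare [He] core; Cl⁺ still has 6 valence electrons; Mg⁺ still has 1 valence electron; K⁺ is the bare [Ar] core; Na⁺ is the bare [Ne] core.
Core electrons are held far more tightly than valence electrons, so K, Na and Li top the IE_2 order.
Valence configurations: Cl⁺ [Ne]3s²3p⁴, Mg⁺ [Ne]3s¹.
The numbers (kJ/mol): Li 7298, Cl 2298, Mg 1451, K 3052, Na 4562.
Overall IE_2 order: Mg < Cl < K < Na < Li.

Mg < Cl < K < Na < Li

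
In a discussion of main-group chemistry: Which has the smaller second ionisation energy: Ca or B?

Ca

IE_2 is the cost of taking one more electron from the +1 cation: Ca⁺ still has 1 valence electron; B⁺ still has 2 valence electrons.
All are still removing valence electrons, so compare the +1 ions as you would atoms: IE_2 generally rises across a period (higher Z_eff) and falls down a group (larger shell), subject to the usual subshell exceptions.
Valence configurations: Ca⁺ [Ar]4s¹, B⁺ [He]2s².
The numbers (kJ/mol): Ca 1145, B 2427.
Overall IE_2 order: Ca < B.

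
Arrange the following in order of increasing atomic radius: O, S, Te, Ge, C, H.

H is in period 1, group 1; C is in period 2, group 14; O is in period 2, group 16; S is in period 3, group 16; Ge is in period 4, group 14; Te is in period 5, group 16.
Atomic radius shrinks across a period as nuclear charge pulls the same shell inward, and grows down a group as new shells are added.
These span different periods and groups, so the two trends combine.
O > H: period and group pull opposite ways; the down-group shift dominates (63 vs 32 pm).
C > O: C lies to the left of O in period 2, so the across-period effect alone puts C larger.
S > C: period and group pull opposite ways; the down-group shift dominates (103 vs 75 pm).
Ge > S: both effects reinforce here, so Ge is clearly the larger of the two.
Te > Ge: the two effects oppose for this pair; the down-group effect wins (136 vs 121 pm).
Tabulated atomic radius (pm): H 32, C 75, O 63, S 103, Ge 121, Te 136.
So from smallest to largest: H < O < C < S < Ge < Te.

H < O < C < S < Ge < Te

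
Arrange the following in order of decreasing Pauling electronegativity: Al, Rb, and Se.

Al is in period 3, group 13; Se is in period 4, group 16; Rb is in period 5, group 1.
Electronegativity increases across a period and decreases down a group, tracking effective nuclear charge and atomic size.
Here both period and group differ, so the two effects have to be weighed against each other.
Al > Rb: both effects reinforce here, so Al is clearly the higher of the two.
Se > Al: the two effects oppose for this pair; the across-period effect wins (2.55 vs 1.61).
Approximate values (Pauling): Al 1.61, Se 2.55, Rb 0.82.
So from highest to lowest: Se > Al > Rb.

Se > Al > Rb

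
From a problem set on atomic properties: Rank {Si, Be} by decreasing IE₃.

Be, Si

The third ionization energy removes an electron from the +2 ion. For each element: Si²⁺ still has 2 valence electrons; Be²⁺ is the bare [He] core.
Core electrons are held far more tightly than valence electrons, so Be tops the IE_3 order.
Approximate IE_3 values (kJ/mol): Si 3232, Be 14849.
Overall IE_3 order: Si < Be.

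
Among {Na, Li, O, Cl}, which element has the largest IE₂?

After 1 electron has been removed, what remains? Na⁺ is the bare [Ne] core; Li⁺ is the bare [He] core; O⁺ still has 5 valence electrons; Cl⁺ still has 6 valence electrons.
Pulling an electron out of a noble-gas core costs far more than removing a remaining valence electron, so Na and Li sit at the high end of IE_2.
Valence configurations: O⁺ [He]2s²2p³, Cl⁺ [Ne]3s²3p⁴.
Approximate IE_2 values (kJ/mol): Na 4562, Li 7298, O 3388, Cl 2298.
Hence IE_2: Cl < O < Na < Li.

Li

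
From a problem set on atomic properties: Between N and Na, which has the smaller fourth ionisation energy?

N

Consider each +3 ion: N³⁺ still has 2 valence electrons; Na³⁺ is already 2 electrons into the core.
Breaking into a closed-shell core is much more expensive than removing a leftover valence electron — Na has the largest IE_4 here.
Tabulated IE_4 (kJ/mol): N 7475, Na 9543.
Overall IE_4 order: N < Na.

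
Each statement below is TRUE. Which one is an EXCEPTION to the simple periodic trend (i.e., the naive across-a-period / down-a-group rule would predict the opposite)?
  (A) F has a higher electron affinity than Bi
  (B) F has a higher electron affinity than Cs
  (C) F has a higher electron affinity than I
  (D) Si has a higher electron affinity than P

(D)

The general trend: electron affinity increases across a period and decreases down a group.
(A) F (period 2, group 17) vs Bi (period 6, group 15): the stated order agrees with the simple trend.
(B) F (period 2, group 17) vs Cs (period 6, group 1): the stated order agrees with the simple trend.
(C) F (period 2, group 17) vs I (period 5, group 17): the stated order agrees with the simple trend.
(D) Si (period 3, group 14) vs P (period 3, group 15): the stated order contradicts the simple trend.
The exception is (D): adding an electron to P's half-filled 3p³ is unfavourable, so Si (3p²) has the more exothermic EA.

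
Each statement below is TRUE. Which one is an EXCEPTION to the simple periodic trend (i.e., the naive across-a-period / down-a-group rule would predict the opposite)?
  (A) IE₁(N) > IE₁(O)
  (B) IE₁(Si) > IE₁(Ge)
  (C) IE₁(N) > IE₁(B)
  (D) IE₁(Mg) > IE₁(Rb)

The general trend: first ionization energy increases across a period and decreases down a group.
(A) N (period 2, group 15) vs O (period 2, group 16): the stated order contradicts the simple trend.
(B) Si (period 3, group 14) vs Ge (period 4, group 14): the stated order agrees with the simple trend.
(C) N (period 2, group 15) vs B (period 2, group 13): the stated order agrees with the simple trend.
(D) Mg (period 3, group 2) vs Rb (period 5, group 1): the stated order agrees with the simple trend.
The exception is (A): pairing an electron in O's 2p⁴ costs repulsion energy, so O ionizes more easily than half-filled N (2p³).

(A)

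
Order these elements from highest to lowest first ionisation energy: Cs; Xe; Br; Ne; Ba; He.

He > Ne > Xe > Br > Ba > Cs

He is in period 1, group 18; Ne is in period 2, group 18; Br is in period 4, group 17; Xe is in period 5, group 18; Cs is in period 6, group 1; Ba is in period 6, group 2.
Removing the outermost electron gets harder across a period and easier down a group.
Neither a single period nor a single group — weigh both effects.
Ba > Cs: both are in period 6; the period trend gives Ba the larger value.
Br > Ba: relative to Ba, both the across-period and down-group shifts push Br's first ionization energy up.
Xe > Br: period and group pull opposite ways; the across-period shift dominates (1170 vs 1140 kJ/mol).
Ne > Xe: Ne sits above Xe in group 18, so the down-group effect alone puts Ne higher.
He > Ne: they share group 18; the group trend gives He the larger value.
Tabulated first ionization energy (kJ/mol): He 2372, Ne 2081, Br 1140, Xe 1170, Cs 376, Ba 503.
So from highest to lowest: He > Ne > Xe > Br > Ba > Cs.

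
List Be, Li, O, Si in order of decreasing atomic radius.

Li is in period 2, group 1; Be is in period 2, group 2; O is in period 2, group 16; Si is in period 3, group 14.
Atomic radius shrinks across a period as nuclear charge pulls the same shell inward, and grows down a group as new shells are added.
Here both period and group differ, so the two effects have to be weighed against each other.
Be > O: Be lies to the left of O in period 2, so the across-period effect alone puts Be larger.
Si > Be: period and group pull opposite ways; the down-group shift dominates (116 vs 102 pm).
Li > Si: period and group pull opposite ways; the across-period shift dominates (133 vs 116 pm).
Approximate values (pm): Li 133, Be 102, O 63, Si 116.
So from largest to smallest: Li > Si > Be > O.

Li > Si > Be > O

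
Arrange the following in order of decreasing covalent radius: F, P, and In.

In, P, F

Across a period the added protons contract the valence shell; down a group each new principal shell makes the atom larger.
Neither a single period nor a single group — weigh both effects.
P > F: relative to F, both the across-period and down-group shifts push P's atomic radius up.
In > P: relative to P, both the across-period and down-group shifts push In's atomic radius up.
Approximate values (pm): F 64, P 111, In 142.
So from largest to smallest: In > P > F.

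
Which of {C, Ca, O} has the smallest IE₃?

The third ionization energy removes an electron from the +2 ion. For each element: C²⁺ still has 2 valence electrons; Ca²⁺ is the bare [Ar] core; O²⁺ still has 4 valence electrons.
Usually core removal costs more than valence removal, but here the competition is close: a tightly held n=2 valence electron can cost more to remove than an n=3 core electron, so the actual values have to decide it.
Valence configurations: C²⁺ [He]2s², O²⁺ [He]2s²2p².
The numbers (kJ/mol): C 4620, Ca 4912, O 5300.
Overall IE_3 order: C < Ca < O.

C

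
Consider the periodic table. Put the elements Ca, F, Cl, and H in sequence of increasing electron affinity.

H is in period 1, group 1; F is in period 2, group 17; Cl is in period 3, group 17; Ca is in period 4, group 2.
Electron affinity generally becomes more exothermic across a period toward the halogens and less exothermic down a group.
Here both period and group differ, so the two effects have to be weighed against each other.
H > Ca: period and group pull opposite ways; the down-group shift dominates (73 vs 2 kJ/mol).
F > H: period and group pull opposite ways; the across-period shift dominates (328 vs 73 kJ/mol).
Cl > F: this pair runs against the simple trend — see the exception note.
Note the exception: Cl has a higher electron affinity than F, contrary to the simple trend — F's small 2p subshell makes the incoming electron feel strong e⁻–e⁻ repulsion, so Cl actually releases more energy on gaining an electron.
Approximate values (kJ/mol): H 73, F 328, Cl 349, Ca 2.
So from lowest to highest: Ca < H < F < Cl.

Ca < H < F < Cl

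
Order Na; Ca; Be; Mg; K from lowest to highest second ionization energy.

Ca < Mg < Be < K < Na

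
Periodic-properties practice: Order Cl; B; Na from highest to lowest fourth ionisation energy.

B > Na > Cl

Consider each +3 ion: Cl³⁺ still has 4 valence electrons; B³⁺ is the bare [He] core; Na³⁺ is already 2 electrons into the core.
Core electrons are held far more tightly than valence electrons, so Na and B top the IE_4 order.
The numbers (kJ/mol): Cl 5159, B 25026, Na 9543.
Hence IE_4: Cl < Na < B.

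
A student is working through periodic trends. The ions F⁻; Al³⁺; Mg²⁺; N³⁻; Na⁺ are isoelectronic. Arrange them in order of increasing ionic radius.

All of these have 10 electrons, so size is governed by nuclear charge alone: the more protons, the stronger the pull on the same electron cloud, and the smaller the ion.
Nuclear charges: Al³⁺ (Z=13), Mg²⁺ (Z=12), Na⁺ (Z=11), F⁻ (Z=9), N³⁻ (Z=7).
Smallest to largest: Al³⁺ < Mg²⁺ < Na⁺ < F⁻ < N³⁻.

Al³⁺, Mg²⁺, Na⁺, F⁻, N³⁻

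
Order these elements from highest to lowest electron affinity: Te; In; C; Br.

Br > Te > C > In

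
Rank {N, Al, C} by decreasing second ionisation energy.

IE_2 is the cost of taking one more electron from the +1 cation: N⁺ still has 4 valence electrons; Al⁺ still has 2 valence electrons; C⁺ still has 3 valence electrons.
All are still removing valence electrons, so compare the +1 ions as you would atoms: IE_2 generally rises across a period (higher Z_eff) and falls down a group (larger shell), subject to the usual subshell exceptions.
Valence configurations: N⁺ [He]2s²2p², Al⁺ [Ne]3s², C⁺ [He]2s²2p¹.
The numbers (kJ/mol): N 2856, Al 1817, C 2353.
So the second ionization energies run Al < C < N.

N > C > Al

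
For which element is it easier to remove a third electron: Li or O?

Consider each +2 ion: Li²⁺ is already 1 electron into the core; O²⁺ still has 4 valence electrons.
Pulling an electron out of a noble-gas core costs far more than removing a remaining valence electron, so Li sits at the high end of IE_3.
The numbers (kJ/mol): Li 11815, O 5300.
Hence IE_3: O < Li.

O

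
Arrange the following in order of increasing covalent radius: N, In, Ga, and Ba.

N < Ga < In < Ba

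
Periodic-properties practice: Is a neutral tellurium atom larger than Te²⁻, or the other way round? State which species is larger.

Te²⁻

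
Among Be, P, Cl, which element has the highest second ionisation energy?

Cl

The second ionization energy removes an electron from the +1 ion. For each element: Be⁺ still has 1 valence electron; P⁺ still has 4 valence electrons; Cl⁺ still has 6 valence electrons.
All are still removing valence electrons, so compare the +1 ions as you would atoms: IE_2 generally rises across a period (higher Z_eff) and falls down a group (larger shell), subject to the usual subshell exceptions.
Valence configurations: Be⁺ [He]2s¹, P⁺ [Ne]3s²3p², Cl⁺ [Ne]3s²3p⁴.
Tabulated IE_2 (kJ/mol): Be 1757, P 1907, Cl 2298.
So the second ionization energies run Be < P < Cl.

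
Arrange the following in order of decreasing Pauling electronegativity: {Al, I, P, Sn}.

I > P > Sn > Al

Al is in period 3, group 13; P is in period 3, group 15; Sn is in period 5, group 14; I is in period 5, group 17.
Smaller atoms with higher effective nuclear charge are more electronegative.
Neither a single period nor a single group — weigh both effects.
Sn > Al: the two effects oppose for this pair; the across-period effect wins (1.96 vs 1.61).
P > Sn: relative to Sn, both the across-period and down-group shifts push P's electronegativity up.
I > P: the two effects oppose for this pair; the across-period effect wins (2.66 vs 2.19).
Approximate values (Pauling): Al 1.61, P 2.19, Sn 1.96, I 2.66.
So from highest to lowest: I > P > Sn > Al.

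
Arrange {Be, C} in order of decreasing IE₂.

The second ionization energy removes an electron from the +1 ion. For each element: Be⁺ still has 1 valence electron; C⁺ still has 3 valence electrons.
All are still removing valence electrons, so compare the +1 ions as you would atoms: IE_2 generally rises across a period (higher Z_eff) and falls down a group (larger shell), subject to the usual subshell exceptions.
Valence configurations: Be⁺ [He]2s¹, C⁺ [He]2s²2p¹.
The numbers (kJ/mol): Be 1757, C 2353.
So the second ionization energies run Be < C.

C > Be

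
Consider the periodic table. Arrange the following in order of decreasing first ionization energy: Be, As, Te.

As > Be > Te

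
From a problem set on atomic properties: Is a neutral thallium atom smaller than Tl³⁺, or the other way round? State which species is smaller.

Tl³⁺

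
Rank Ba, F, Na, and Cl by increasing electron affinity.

Ba, Na, F, Cl

Adding an electron releases more energy for atoms nearer the top right (short of the noble gases).
These span different periods and groups, so the two trends combine.
Na > Ba: the two effects oppose for this pair; the down-group effect wins (53 vs 14 kJ/mol).
F > Na: both effects reinforce here, so F is clearly the higher of the two.
Cl > F: this pair runs against the simple trend — see the exception note.
Note the exception: Cl has a higher electron affinity than F, contrary to the simple trend — F's small 2p subshell makes the incoming electron feel strong e⁻–e⁻ repulsion, so Cl actually releases more energy on gaining an electron.
Approximate values (kJ/mol): F 328, Na 53, Cl 349, Ba 14.
So from lowest to highest: Ba < Na < F < Cl.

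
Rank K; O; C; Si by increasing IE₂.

Si < C < K < O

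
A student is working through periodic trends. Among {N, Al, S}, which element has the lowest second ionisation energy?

Al

After 1 electron has been removed, what remains? N⁺ still has 4 valence electrons; Al⁺ still has 2 valence electrons; S⁺ still has 5 valence electrons.
All are still removing valence electrons, so compare the +1 ions as you would atoms: IE_2 generally rises across a period (higher Z_eff) and falls down a group (larger shell), subject to the usual subshell exceptions.
Valence configurations: N⁺ [He]2s²2p², Al⁺ [Ne]3s², S⁺ [Ne]3s²3p³.
Approximate IE_2 values (kJ/mol): N 2856, Al 1817, S 2252.
Putting it together, IE_2: Al < S < N.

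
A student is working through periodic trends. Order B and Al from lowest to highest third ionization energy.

IE_3 is the cost of taking one more electron from the +2 cation: B²⁺ still has 1 valence electron; Al²⁺ still has 1 valence electron.
All are still removing valence electrons, so compare the +2 ions as you would atoms: IE_3 generally rises across a period (higher Z_eff) and falls down a group (larger shell), subject to the usual subshell exceptions.
Valence configurations: B²⁺ [He]2s¹, Al²⁺ [Ne]3s¹.
The numbers (kJ/mol): B 3660, Al 2745.
Hence IE_3: Al < B.

Al, B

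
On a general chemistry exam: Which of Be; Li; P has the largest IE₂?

Li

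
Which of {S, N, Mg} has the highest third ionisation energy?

Mg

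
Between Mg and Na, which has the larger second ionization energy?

IE_2 is the cost of taking one more electron from the +1 cation: Mg⁺ still has 1 valence electron; Na⁺ is the bare [Ne] core.
Breaking into a closed-shell core is much more expensive than removing a leftover valence electron — Na has the largest IE_2 here.
Tabulated IE_2 (kJ/mol): Mg 1451, Na 4562.
Hence IE_2: Mg < Na.

Na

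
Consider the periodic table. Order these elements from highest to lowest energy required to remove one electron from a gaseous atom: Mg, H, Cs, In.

H is in period 1, group 1; Mg is in period 3, group 2; In is in period 5, group 13; Cs is in period 6, group 1.
IE₁ increases left→right with effective nuclear charge and decreases top→bottom as the valence shell moves farther out.
These span different periods and groups, so the two trends combine.
In > Cs: relative to Cs, both the across-period and down-group shifts push In's first ionization energy up.
Mg > In: the two effects oppose for this pair; the down-group effect wins (738 vs 558 kJ/mol).
H > Mg: the two effects oppose for this pair; the down-group effect wins (1312 vs 738 kJ/mol).
Tabulated first ionization energy (kJ/mol): H 1312, Mg 738, In 558, Cs 376.
So from highest to lowest: H > Mg > In > Cs.

H > Mg > In > Cs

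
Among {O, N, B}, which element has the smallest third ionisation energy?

B

The third ionization energy removes an electron from the +2 ion. For each element: O²⁺ still has 4 valence electrons; N²⁺ still has 3 valence electrons; B²⁺ still has 1 valence electron.
All are still removing valence electrons, so compare the +2 ions as you would atoms: IE_3 generally rises across a period (higher Z_eff) and falls down a group (larger shell), subject to the usual subshell exceptions.
Valence configurations: O²⁺ [He]2s²2p², N²⁺ [He]2s²2p¹, B²⁺ [He]2s¹.
The numbers (kJ/mol): O 5300, N 4578, B 3660.
Overall IE_3 order: B < N < O.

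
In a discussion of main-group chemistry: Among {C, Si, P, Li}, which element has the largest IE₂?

The second ionization energy removes an electron from the +1 ion. For each element: C⁺ still has 3 valence electrons; Si⁺ still has 3 valence electrons; P⁺ still has 4 valence electrons; Li⁺ is the bare [He] core.
Breaking into a closed-shell core is much more expensive than removing a leftover valence electron — Li has the largest IE_2 here.
Valence configurations: C⁺ [He]2s²2p¹, Si⁺ [Ne]3s²3p¹, P⁺ [Ne]3s²3p².
Tabulated IE_2 (kJ/mol): C 2353, Si 1577, P 1907, Li 7298.
Overall IE_2 order: Si < P < C < Li.

Li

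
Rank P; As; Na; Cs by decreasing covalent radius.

Na is in period 3, group 1; P is in period 3, group 15; As is in period 4, group 15; Cs is in period 6, group 1.
Atomic radius shrinks across a period as nuclear charge pulls the same shell inward, and grows down a group as new shells are added.
Here both period and group differ, so the two effects have to be weighed against each other.
As > P: As sits below P in group 15, so the down-group effect alone puts As larger.
Na > As: the two effects oppose for this pair; the across-period effect wins (155 vs 121 pm).
Cs > Na: they share group 1; the group trend gives Cs the larger value.
Tabulated atomic radius (pm): Na 155, P 111, As 121, Cs 232.
So from largest to smallest: Cs > Na > As > P.

Cs > Na > As > P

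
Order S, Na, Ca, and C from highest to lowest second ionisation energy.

Na > C > S > Ca

Consider each +1 ion: S⁺ still has 5 valence electrons; Na⁺ is the bare [Ne] core; Ca⁺ still has 1 valence electron; C⁺ still has 3 valence electrons.
Pulling an electron out of a noble-gas core costs far more than removing a remaining valence electron, so Na sits at the high end of IE_2.
Valence configurations: S⁺ [Ne]3s²3p³, Ca⁺ [Ar]4s¹, C⁺ [He]2s²2p¹.
Tabulated IE_2 (kJ/mol): S 2252, Na 4562, Ca 1145, C 2353.
Overall IE_2 order: Ca < S < C < Na.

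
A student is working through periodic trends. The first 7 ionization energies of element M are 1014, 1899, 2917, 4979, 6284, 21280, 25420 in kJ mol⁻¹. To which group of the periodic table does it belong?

Group 15

Look for the largest jump between consecutive ionization energies: IE6/IE5 ≈ 3.4, far larger than any earlier ratio.
That jump marks the point where a core electron is being removed. So the atom has 5 valence electrons.
A main-group element with 5 valence electrons is in group 15.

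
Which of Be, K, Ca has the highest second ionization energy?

K

The second ionization energy removes an electron from the +1 ion. For each element: Be⁺ still has 1 valence electron; K⁺ is the bare [Ar] core; Ca⁺ still has 1 valence electron.
Breaking into a closed-shell core is much more expensive than removing a leftover valence electron — K has the largest IE_2 here.
Valence configurations: Be⁺ [He]2s¹, Ca⁺ [Ar]4s¹.
The numbers (kJ/mol): Be 1757, K 3052, Ca 1145.
Putting it together, IE_2: Ca < Be < K.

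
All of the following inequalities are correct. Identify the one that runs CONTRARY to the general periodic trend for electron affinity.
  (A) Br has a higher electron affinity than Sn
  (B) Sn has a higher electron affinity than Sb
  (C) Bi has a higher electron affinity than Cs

(B)

The general trend: electron affinity increases across a period and decreases down a group.
(A) Br (period 4, group 17) vs Sn (period 5, group 14): the stated order agrees with the simple trend.
(B) Sn (period 5, group 14) vs Sb (period 5, group 15): the stated order contradicts the simple trend.
(C) Bi (period 6, group 15) vs Cs (period 6, group 1): the stated order agrees with the simple trend.
The exception is (B): adding an electron to Sb's half-filled 5p³ is unfavourable, so Sn has the more exothermic EA.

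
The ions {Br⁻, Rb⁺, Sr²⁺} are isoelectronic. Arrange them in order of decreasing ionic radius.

Br⁻ > Rb⁺ > Sr²⁺

All of these have 36 electrons, so size is governed by nuclear charge alone: the more protons, the stronger the pull on the same electron cloud, and the smaller the ion.
Nuclear charges: Sr²⁺ (Z=38), Rb⁺ (Z=37), Br⁻ (Z=35).
Largest to smallest: Br⁻ > Rb⁺ > Sr²⁺.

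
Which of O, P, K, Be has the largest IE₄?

Be

After 3 electrons have been removed, what remains? O³⁺ still has 3 valence electrons; P³⁺ still has 2 valence electrons; K³⁺ is already 2 electrons into the core; Be³⁺ is already 1 electron into the core.
Usually core removal costs more than valence removal, but here the competition is close: a tightly held n=2 valence electron can cost more to remove than an n=3 core electron, so the actual values have to decide it.
Valence configurations: O³⁺ [He]2s²2p¹, P³⁺ [Ne]3s².
Tabulated IE_4 (kJ/mol): O 7469, P 4964, K 5877, Be 21007.
So the fourth ionization energies run P < K < O < Be.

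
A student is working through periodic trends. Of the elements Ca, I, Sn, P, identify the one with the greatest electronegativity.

I

P is in period 3, group 15; Ca is in period 4, group 2; Sn is in period 5, group 14; I is in period 5, group 17.
Electronegativity increases across a period and decreases down a group, tracking effective nuclear charge and atomic size.
Here both period and group differ, so the two effects have to be weighed against each other.
Sn > Ca: the two effects oppose for this pair; the across-period effect wins (1.96 vs 1.00).
P > Sn: both effects reinforce here, so P is clearly the higher of the two.
I > P: the two effects oppose for this pair; the across-period effect wins (2.66 vs 2.19).
For reference (Pauling): P 2.19, Ca 1.00, Sn 1.96, I 2.66.
The greatest electronegativity among these belongs to I.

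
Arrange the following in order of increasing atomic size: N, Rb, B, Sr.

N < B < Sr < Rb

B is in period 2, group 13; N is in period 2, group 15; Rb is in period 5, group 1; Sr is in period 5, group 2.
Atomic radius shrinks across a period as nuclear charge pulls the same shell inward, and grows down a group as new shells are added.
These span different periods and groups, so the two trends combine.
B > N: both are in period 2; the period trend gives B the larger value.
Sr > B: both effects reinforce here, so Sr is clearly the larger of the two.
Rb > Sr: both are in period 5; the period trend gives Rb the larger value.
For reference (pm): B 85, N 71, Rb 210, Sr 185.
So from smallest to largest: N < B < Sr < Rb.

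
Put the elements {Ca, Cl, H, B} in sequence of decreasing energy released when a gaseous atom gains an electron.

H is in period 1, group 1; B is in period 2, group 13; Cl is in period 3, group 17; Ca is in period 4, group 2.
Adding an electron releases more energy for atoms nearer the top right (short of the noble gases).
These span different periods and groups, so the two trends combine.
B > Ca: both effects reinforce here, so B is clearly the higher of the two.
H > B: the two effects oppose for this pair; the down-group effect wins (73 vs 27 kJ/mol).
Cl > H: the two effects oppose for this pair; the across-period effect wins (349 vs 73 kJ/mol).
Tabulated electron affinity (kJ/mol): H 73, B 27, Cl 349, Ca 2.
So from highest to lowest: Cl > H > B > Ca.

Cl, H, B, Ca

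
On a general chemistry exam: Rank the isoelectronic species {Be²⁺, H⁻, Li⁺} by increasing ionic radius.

All of these have 2 electrons, so size is governed by nuclear charge alone: the more protons, the stronger the pull on the same electron cloud, and the smaller the ion.
Nuclear charges: Be²⁺ (Z=4), Li⁺ (Z=3), H⁻ (Z=1).
Smallest to largest: Be²⁺ < Li⁺ < H⁻.

Be²⁺, Li⁺, H⁻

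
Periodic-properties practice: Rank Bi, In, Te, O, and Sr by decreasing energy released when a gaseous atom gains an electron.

Te > O > Bi > In > Sr

O is in period 2, group 16; Sr is in period 5, group 2; In is in period 5, group 13; Te is in period 5, group 16; Bi is in period 6, group 15.
Adding an electron releases more energy for atoms nearer the top right (short of the noble gases).
Here both period and group differ, so the two effects have to be weighed against each other.
In > Sr: both are in period 5; the period trend gives In the larger value.
Bi > In: the two effects oppose for this pair; the across-period effect wins (91 vs 29 kJ/mol).
O > Bi: relative to Bi, both the across-period and down-group shifts push O's electron affinity up.
Te > O: this pair runs against the simple trend — see the exception note.
Note the exception: Te has a higher electron affinity than O, contrary to the simple trend — O's compact 2p subshell gives strong electron–electron repulsion on the added electron.
Approximate values (kJ/mol): O 141, Sr 5, In 29, Te 190, Bi 91.
So from highest to lowest: Te > O > Bi > In > Sr.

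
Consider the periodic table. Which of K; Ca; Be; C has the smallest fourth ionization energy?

The fourth ionization energy removes an electron from the +3 ion. For each element: K³⁺ is already 2 electrons into the core; Ca³⁺ is already 1 electron into the core; Be³⁺ is already 1 electron into the core; C³⁺ still has 1 valence electron.
Usually core removal costs more than valence removal, but here the competition is close: a tightly held n=2 valence electron can cost more to remove than an n=3 core electron, so the actual values have to decide it.
The numbers (kJ/mol): K 5877, Ca 6491, Be 21007, C 6223.
Putting it together, IE_4: K < C < Ca < Be.

K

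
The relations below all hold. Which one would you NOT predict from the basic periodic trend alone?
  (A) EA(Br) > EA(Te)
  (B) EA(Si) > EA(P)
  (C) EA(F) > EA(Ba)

(B)

The general trend: electron affinity increases across a period and decreases down a group.
(A) Br (period 4, group 17) vs Te (period 5, group 16): the stated order agrees with the simple trend.
(B) Si (period 3, group 14) vs P (period 3, group 15): the stated order contradicts the simple trend.
(C) F (period 2, group 17) vs Ba (period 6, group 2): the stated order agrees with the simple trend.
The exception is (B): adding an electron to P's half-filled 3p³ is unfavourable, so Si (3p²) has the more exothermic EA.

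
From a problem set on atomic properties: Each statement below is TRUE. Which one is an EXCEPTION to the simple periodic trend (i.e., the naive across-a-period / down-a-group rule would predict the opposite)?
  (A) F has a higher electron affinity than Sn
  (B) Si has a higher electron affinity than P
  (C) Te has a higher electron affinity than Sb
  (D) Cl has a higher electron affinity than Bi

(B)

The general trend: electron affinity increases across a period and decreases down a group.
(A) F (period 2, group 17) vs Sn (period 5, group 14): the stated order agrees with the simple trend.
(B) Si (period 3, group 14) vs P (period 3, group 15): the stated order contradicts the simple trend.
(C) Te (period 5, group 16) vs Sb (period 5, group 15): the stated order agrees with the simple trend.
(D) Cl (period 3, group 17) vs Bi (period 6, group 15): the stated order agrees with the simple trend.
The exception is (B): adding an electron to P's half-filled 3p³ is unfavourable, so Si (3p²) has the more exothermic EA.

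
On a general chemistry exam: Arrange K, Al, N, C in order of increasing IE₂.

IE_2 is the cost of taking one more electron from the +1 cation: K⁺ is the bare [Ar] core; Al⁺ still has 2 valence electrons; N⁺ still has 4 valence electrons; C⁺ still has 3 valence electrons.
Pulling an electron out of a noble-gas core costs far more than removing a remaining valence electron, so K sits at the high end of IE_2.
Valence configurations: Al⁺ [Ne]3s², N⁺ [He]2s²2p², C⁺ [He]2s²2p¹.
Approximate IE_2 values (kJ/mol): K 3052, Al 1817, N 2856, C 2353.
So the second ionization energies run Al < C < N < K.

Al, C, N, K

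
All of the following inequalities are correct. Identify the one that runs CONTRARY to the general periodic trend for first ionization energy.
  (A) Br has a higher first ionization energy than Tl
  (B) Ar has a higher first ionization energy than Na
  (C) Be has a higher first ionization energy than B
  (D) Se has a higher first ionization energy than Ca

(C)

The general trend: first ionization energy increases across a period and decreases down a group.
(A) Br (period 4, group 17) vs Tl (period 6, group 13): the stated order agrees with the simple trend.
(B) Ar (period 3, group 18) vs Na (period 3, group 1): the stated order agrees with the simple trend.
(C) Be (period 2, group 2) vs B (period 2, group 13): the stated order contradicts the simple trend.
(D) Se (period 4, group 16) vs Ca (period 4, group 2): the stated order agrees with the simple trend.
The exception is (C): removing B's lone 2p electron is easier than breaking Be's filled 2s².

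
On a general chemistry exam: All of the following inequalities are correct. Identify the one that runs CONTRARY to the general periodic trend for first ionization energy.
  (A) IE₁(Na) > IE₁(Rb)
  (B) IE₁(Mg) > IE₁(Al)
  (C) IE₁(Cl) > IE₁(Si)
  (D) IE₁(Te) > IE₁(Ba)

(B)

The general trend: first ionization energy increases across a period and decreases down a group.
(A) Na (period 3, group 1) vs Rb (period 5, group 1): the stated order agrees with the simple trend.
(B) Mg (period 3, group 2) vs Al (period 3, group 13): the stated order contradicts the simple trend.
(C) Cl (period 3, group 17) vs Si (period 3, group 14): the stated order agrees with the simple trend.
(D) Te (period 5, group 16) vs Ba (period 6, group 2): the stated order agrees with the simple trend.
The exception is (B): Al's single 3p electron is easier to remove than one from Mg's filled 3s².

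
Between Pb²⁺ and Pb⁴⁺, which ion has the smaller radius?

Pb⁴⁺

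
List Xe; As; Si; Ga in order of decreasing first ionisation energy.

Xe > As > Si > Ga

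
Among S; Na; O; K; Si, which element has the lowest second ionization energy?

Consider each +1 ion: S⁺ still has 5 valence electrons; Na⁺ is the bare [Ne] core; O⁺ still has 5 valence electrons; K⁺ is the bare [Ar] core; Si⁺ still has 3 valence electrons.
Usually core removal costs more than valence removal, but here the competition is close: a tightly held n=2 valence electron can cost more to remove than an n=3 core electron, so the actual values have to decide it.
Valence configurations: S⁺ [Ne]3s²3p³, O⁺ [He]2s²2p³, Si⁺ [Ne]3s²3p¹.
Tabulated IE_2 (kJ/mol): S 2252, Na 4562, O 3388, K 3052, Si 1577.
So the second ionization energies run Si < S < K < O < Na.

Si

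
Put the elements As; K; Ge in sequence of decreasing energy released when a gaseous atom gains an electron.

Ge > As > K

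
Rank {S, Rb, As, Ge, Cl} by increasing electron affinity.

S is in period 3, group 16; Cl is in period 3, group 17; Ge is in period 4, group 14; As is in period 4, group 15; Rb is in period 5, group 1.
Adding an electron releases more energy for atoms nearer the top right (short of the noble gases).
These span different periods and groups, so the two trends combine.
As > Rb: relative to Rb, both the across-period and down-group shifts push As's electron affinity up.
Ge > As: this pair runs against the simple trend — see the exception note.
S > Ge: relative to Ge, both the across-period and down-group shifts push S's electron affinity up.
Cl > S: Cl lies to the right of S in period 3, so the across-period effect alone puts Cl higher.
Note the exception: Ge has a higher electron affinity than As, contrary to the simple trend — adding an electron to As's half-filled 4p³ is unfavourable, so Ge (4p²) has the more exothermic EA.
For reference (kJ/mol): S 200, Cl 349, Ge 119, As 78, Rb 47.
So from lowest to highest: Rb < As < Ge < S < Cl.

Rb, As, Ge, S, Cl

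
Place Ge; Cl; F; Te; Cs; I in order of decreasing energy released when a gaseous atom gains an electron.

Cl > F > I > Te > Ge > Cs

F is in period 2, group 17; Cl is in period 3, group 17; Ge is in period 4, group 14; Te is in period 5, group 16; I is in period 5, group 17; Cs is in period 6, group 1.
Electron affinity generally becomes more exothermic across a period toward the halogens and less exothermic down a group.
Here both period and group differ, so the two effects have to be weighed against each other.
Ge > Cs: relative to Cs, both the across-period and down-group shifts push Ge's electron affinity up.
Te > Ge: the two effects oppose for this pair; the across-period effect wins (190 vs 119 kJ/mol).
I > Te: I lies to the right of Te in period 5, so the across-period effect alone puts I higher.
F > I: F sits above I in group 17, so the down-group effect alone puts F higher.
Cl > F: this pair runs against the simple trend — see the exception note.
Note the exception: Cl has a higher electron affinity than F, contrary to the simple trend — F's small 2p subshell makes the incoming electron feel strong e⁻–e⁻ repulsion, so Cl actually releases more energy on gaining an electron.
Approximate values (kJ/mol): F 328, Cl 349, Ge 119, Te 190, I 295, Cs 46.
So from highest to lowest: Cl > F > I > Te > Ge > Cs.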